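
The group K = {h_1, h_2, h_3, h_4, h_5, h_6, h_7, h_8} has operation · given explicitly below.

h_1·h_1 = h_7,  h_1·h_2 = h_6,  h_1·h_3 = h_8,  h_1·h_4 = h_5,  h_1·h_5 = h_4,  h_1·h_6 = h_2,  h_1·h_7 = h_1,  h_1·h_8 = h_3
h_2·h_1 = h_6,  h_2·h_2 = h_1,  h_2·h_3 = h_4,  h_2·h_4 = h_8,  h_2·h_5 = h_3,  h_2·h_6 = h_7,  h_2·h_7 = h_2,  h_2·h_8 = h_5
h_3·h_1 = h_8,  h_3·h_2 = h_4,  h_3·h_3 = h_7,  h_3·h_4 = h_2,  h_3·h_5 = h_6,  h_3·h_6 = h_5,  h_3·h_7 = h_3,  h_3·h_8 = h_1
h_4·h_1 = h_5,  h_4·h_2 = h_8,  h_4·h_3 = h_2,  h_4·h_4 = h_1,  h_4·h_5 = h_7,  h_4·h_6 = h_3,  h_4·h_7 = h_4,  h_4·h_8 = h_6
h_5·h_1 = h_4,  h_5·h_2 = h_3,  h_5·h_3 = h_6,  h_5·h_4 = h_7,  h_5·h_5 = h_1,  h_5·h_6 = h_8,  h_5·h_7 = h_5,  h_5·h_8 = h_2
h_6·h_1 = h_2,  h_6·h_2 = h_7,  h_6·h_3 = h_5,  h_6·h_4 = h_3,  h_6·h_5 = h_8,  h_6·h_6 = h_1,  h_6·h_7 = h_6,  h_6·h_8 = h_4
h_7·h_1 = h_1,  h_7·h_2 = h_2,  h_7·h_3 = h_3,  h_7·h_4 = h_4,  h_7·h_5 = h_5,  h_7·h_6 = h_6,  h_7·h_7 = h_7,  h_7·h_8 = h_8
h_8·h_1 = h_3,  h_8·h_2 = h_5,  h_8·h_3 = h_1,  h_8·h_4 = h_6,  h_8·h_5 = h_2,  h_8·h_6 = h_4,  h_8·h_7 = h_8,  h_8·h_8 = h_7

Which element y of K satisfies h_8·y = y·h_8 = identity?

h_8

First locate the identity: row h_7 matches the header, so h_7 is the identity.
Scan row h_8 for h_7: h_8·h_8 = h_7. Hence h_8^(-1) = h_8.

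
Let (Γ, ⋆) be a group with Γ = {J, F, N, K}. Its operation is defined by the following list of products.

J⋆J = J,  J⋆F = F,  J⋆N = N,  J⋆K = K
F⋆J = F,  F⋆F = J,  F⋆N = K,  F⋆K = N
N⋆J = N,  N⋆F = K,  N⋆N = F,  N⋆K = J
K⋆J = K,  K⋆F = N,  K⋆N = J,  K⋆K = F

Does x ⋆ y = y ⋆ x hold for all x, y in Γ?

Check whether the table is symmetric across its main diagonal.
Every entry (row x, col y) equals the entry (row y, col x), so Γ is abelian.

Yes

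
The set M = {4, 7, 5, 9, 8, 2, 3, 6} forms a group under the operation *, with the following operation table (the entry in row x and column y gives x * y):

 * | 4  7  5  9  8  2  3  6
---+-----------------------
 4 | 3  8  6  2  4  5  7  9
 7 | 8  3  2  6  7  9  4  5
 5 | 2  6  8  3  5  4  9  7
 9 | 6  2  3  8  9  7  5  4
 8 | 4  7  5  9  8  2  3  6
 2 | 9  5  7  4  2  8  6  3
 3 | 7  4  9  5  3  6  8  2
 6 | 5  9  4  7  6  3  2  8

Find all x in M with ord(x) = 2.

Identity is 8. Compute the order of each non-identity element by repeated multiplication:
  4: 4 → 3 → 7 → 8  (order 4)
  7: 7 → 3 → 4 → 8  (order 4)
  5: 5 → 8  (order 2)
  9: 9 → 8  (order 2)
  2: 2 → 8  (order 2)
  3: 3 → 8  (order 2)
  6: 6 → 8  (order 2)
Elements of order 2: {2, 3, 5, 6, 9}.

{2, 3, 5, 6, 9}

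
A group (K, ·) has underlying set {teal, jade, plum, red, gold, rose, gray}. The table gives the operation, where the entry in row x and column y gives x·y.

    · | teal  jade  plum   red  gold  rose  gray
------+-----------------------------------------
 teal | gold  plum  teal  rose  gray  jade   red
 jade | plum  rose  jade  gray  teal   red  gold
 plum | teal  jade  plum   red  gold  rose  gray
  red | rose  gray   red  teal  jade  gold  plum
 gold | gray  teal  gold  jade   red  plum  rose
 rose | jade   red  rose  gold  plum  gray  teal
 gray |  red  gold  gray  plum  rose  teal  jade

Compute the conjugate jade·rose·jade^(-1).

rose

The identity is plum. In row jade, the entry plum sits in column teal, so jade^(-1) = teal.
jade·rose = red
red·teal = rose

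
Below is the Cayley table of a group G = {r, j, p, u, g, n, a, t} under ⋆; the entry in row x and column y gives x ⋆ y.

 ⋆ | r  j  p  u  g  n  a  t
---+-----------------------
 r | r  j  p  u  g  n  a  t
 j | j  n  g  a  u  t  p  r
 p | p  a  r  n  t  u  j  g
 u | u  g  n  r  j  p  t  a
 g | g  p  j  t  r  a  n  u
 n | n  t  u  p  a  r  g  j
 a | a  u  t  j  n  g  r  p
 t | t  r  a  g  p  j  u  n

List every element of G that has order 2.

Identity is r. Compute the order of each non-identity element by repeated multiplication:
  j: j → n → t → r  (order 4)
  p: p → r  (order 2)
  u: u → r  (order 2)
  g: g → r  (order 2)
  n: n → r  (order 2)
  a: a → r  (order 2)
  t: t → n → j → r  (order 4)
Elements of order 2: {a, g, n, p, u}.

{a, g, n, p, u}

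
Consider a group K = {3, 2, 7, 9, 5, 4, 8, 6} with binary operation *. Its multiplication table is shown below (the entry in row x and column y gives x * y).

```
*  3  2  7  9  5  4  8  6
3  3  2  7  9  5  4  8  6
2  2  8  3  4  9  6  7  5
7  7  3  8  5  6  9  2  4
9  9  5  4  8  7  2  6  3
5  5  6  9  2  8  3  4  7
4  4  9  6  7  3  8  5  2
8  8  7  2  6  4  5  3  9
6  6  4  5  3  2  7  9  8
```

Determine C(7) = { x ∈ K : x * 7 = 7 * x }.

Compare row 7 with column 7 entry by entry.
8 * 7 = 2 = 7 * 8, so 8 commutes with 7.
6 * 7 = 5 but 7 * 6 = 4, so 6 does not.
Collecting the elements that commute with 7: C(7) = {2, 3, 7, 8}.

{2, 3, 7, 8}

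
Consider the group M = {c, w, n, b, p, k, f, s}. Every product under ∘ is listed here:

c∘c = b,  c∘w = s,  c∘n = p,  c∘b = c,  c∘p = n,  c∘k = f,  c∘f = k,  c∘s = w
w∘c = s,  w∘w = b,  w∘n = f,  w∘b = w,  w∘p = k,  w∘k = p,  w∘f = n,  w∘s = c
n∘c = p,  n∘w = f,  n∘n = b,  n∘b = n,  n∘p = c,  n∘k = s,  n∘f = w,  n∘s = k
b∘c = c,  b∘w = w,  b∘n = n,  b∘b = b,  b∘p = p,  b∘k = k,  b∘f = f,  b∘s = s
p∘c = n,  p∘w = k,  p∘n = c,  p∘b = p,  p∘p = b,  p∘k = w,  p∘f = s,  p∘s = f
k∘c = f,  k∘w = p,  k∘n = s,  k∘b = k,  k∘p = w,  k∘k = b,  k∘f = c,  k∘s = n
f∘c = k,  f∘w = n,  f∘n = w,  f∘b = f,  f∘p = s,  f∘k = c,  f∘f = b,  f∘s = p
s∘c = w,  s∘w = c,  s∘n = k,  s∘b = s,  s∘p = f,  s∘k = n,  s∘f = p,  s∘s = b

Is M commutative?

Check whether the table is symmetric across its main diagonal.
Every entry (row x, col y) equals the entry (row y, col x), so M is abelian.

Yes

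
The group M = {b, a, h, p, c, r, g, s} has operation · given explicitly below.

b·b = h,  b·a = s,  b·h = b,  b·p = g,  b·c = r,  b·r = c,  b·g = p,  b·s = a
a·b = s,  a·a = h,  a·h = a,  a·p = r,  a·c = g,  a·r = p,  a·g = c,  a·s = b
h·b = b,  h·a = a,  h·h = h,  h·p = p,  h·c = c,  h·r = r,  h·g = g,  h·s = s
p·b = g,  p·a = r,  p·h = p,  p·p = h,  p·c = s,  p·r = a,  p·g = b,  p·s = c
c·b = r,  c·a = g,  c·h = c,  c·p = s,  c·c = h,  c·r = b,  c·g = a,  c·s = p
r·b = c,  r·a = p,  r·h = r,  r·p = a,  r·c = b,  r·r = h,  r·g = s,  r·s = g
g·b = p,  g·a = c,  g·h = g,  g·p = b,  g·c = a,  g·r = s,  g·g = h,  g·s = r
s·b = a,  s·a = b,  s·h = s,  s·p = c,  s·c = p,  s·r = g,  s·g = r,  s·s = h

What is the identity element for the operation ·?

h

The identity e satisfies e·x = x for all x, so its row in the table reproduces the column headers.
Row h reads: b, a, h, p, c, r, g, s — exactly the header order. So h is the identity.
(Structurally, M here is isomorphic to the elementary abelian group (Z_2)^3.)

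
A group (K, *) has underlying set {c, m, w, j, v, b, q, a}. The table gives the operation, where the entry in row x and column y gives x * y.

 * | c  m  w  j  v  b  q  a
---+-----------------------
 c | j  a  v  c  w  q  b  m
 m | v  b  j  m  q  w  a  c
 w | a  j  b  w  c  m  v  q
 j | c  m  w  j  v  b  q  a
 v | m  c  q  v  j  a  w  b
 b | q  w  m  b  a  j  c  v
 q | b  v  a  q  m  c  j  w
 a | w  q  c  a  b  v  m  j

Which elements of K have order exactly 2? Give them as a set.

Identity is j. Compute the order of each non-identity element by repeated multiplication:
  c: c → j  (order 2)
  m: m → b → w → j  (order 4)
  w: w → b → m → j  (order 4)
  v: v → j  (order 2)
  b: b → j  (order 2)
  q: q → j  (order 2)
  a: a → j  (order 2)
Elements of order 2: {a, b, c, q, v}.
(Structurally, K here is isomorphic to the dihedral group D_4.)

{a, b, c, q, v}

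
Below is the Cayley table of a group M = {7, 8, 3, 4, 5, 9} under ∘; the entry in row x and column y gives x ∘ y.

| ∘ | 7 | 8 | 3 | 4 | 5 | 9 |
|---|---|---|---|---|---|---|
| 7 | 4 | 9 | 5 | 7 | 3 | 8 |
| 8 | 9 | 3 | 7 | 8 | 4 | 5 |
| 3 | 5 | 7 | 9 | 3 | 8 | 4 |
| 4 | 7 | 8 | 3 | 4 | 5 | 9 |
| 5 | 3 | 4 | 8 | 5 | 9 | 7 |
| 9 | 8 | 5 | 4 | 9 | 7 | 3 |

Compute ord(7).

The identity element is 4 (its row matches the header).
7^1 = 7
7^2 = 7 ∘ 7 = 4
The first power of 7 equal to the identity is 7^2, so ord(7) = 2.
(Structurally, M here is isomorphic to the cyclic group Z_6.)

2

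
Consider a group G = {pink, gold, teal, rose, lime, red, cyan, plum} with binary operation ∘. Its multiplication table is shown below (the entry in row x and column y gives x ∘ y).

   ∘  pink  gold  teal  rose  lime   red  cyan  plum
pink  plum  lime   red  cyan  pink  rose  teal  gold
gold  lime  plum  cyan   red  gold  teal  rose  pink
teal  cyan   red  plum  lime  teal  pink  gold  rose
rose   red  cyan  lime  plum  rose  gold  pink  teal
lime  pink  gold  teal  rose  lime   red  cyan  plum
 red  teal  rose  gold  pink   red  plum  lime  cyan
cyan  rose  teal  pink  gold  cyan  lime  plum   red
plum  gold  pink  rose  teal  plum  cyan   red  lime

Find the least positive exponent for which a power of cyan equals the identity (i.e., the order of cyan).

The identity element is lime (its row matches the header).
cyan^1 = cyan
cyan^2 = cyan ∘ cyan = plum
cyan^3 = plum ∘ cyan = red
cyan^4 = red ∘ cyan = lime
The first power of cyan equal to the identity is cyan^4, so ord(cyan) = 4.

4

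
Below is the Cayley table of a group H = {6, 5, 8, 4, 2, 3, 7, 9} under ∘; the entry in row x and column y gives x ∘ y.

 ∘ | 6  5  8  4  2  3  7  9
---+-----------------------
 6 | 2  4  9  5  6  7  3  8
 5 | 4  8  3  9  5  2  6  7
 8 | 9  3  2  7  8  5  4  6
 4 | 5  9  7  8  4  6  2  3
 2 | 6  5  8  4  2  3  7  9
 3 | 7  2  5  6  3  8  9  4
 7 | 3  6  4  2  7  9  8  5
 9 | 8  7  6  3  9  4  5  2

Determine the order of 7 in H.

4

The identity element is 2 (its row matches the header).
7^1 = 7
7^2 = 7 ∘ 7 = 8
7^3 = 8 ∘ 7 = 4
7^4 = 4 ∘ 7 = 2
The first power of 7 equal to the identity is 7^4, so ord(7) = 4.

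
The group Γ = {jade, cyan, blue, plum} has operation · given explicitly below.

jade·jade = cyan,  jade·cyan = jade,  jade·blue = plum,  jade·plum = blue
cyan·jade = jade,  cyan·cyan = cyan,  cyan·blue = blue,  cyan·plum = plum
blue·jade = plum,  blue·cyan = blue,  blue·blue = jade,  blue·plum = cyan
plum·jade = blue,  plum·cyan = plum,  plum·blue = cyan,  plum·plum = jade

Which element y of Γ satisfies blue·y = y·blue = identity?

First locate the identity: row cyan matches the header, so cyan is the identity.
Scan row blue for cyan: blue·plum = cyan. Hence blue^(-1) = plum.

plum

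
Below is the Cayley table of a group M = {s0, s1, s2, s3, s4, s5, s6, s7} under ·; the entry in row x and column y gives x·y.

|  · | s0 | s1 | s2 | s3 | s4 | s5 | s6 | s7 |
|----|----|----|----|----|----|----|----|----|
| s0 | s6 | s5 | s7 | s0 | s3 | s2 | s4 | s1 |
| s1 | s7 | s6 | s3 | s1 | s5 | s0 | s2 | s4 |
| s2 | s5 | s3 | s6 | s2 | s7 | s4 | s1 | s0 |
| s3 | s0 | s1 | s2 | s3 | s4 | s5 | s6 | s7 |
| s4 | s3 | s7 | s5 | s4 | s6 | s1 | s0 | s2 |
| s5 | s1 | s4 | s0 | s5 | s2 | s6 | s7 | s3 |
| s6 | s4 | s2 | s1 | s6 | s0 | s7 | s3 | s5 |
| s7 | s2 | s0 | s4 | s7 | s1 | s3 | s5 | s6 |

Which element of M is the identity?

The identity e satisfies e·x = x for all x, so its row in the table reproduces the column headers.
Row s3 reads: s0, s1, s2, s3, s4, s5, s6, s7 — exactly the header order. So s3 is the identity.
(Structurally, M here is isomorphic to the quaternion group Q_8.)

s3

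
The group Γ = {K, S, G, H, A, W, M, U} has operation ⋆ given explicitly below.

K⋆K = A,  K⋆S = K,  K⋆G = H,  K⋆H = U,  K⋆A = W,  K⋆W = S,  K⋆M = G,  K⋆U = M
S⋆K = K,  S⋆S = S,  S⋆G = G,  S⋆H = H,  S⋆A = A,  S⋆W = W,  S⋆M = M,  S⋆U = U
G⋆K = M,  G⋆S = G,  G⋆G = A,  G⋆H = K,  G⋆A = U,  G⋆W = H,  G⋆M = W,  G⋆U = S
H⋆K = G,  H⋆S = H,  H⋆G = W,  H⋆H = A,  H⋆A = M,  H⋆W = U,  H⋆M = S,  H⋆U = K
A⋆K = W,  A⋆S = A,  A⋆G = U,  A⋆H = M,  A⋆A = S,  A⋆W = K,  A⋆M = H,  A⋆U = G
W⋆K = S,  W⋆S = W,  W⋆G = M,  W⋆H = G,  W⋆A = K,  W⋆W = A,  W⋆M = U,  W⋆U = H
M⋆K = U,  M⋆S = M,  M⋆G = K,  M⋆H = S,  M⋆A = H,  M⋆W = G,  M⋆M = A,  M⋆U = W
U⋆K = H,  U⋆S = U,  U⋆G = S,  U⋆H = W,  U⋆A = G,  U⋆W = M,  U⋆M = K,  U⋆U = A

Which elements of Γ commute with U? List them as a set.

{A, G, S, U}

Compare row U with column U entry by entry.
G ⋆ U = S = U ⋆ G, so G commutes with U.
K ⋆ U = M but U ⋆ K = H, so K does not.
Collecting the elements that commute with U: C(U) = {A, G, S, U}.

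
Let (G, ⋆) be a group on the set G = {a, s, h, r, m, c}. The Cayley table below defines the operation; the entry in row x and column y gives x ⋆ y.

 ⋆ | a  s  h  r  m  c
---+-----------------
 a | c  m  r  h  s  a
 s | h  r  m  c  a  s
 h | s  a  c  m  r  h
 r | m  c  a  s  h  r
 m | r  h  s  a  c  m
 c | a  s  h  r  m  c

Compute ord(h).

The identity element is c (its row matches the header).
h^1 = h
h^2 = h ⋆ h = c
The first power of h equal to the identity is h^2, so ord(h) = 2.

2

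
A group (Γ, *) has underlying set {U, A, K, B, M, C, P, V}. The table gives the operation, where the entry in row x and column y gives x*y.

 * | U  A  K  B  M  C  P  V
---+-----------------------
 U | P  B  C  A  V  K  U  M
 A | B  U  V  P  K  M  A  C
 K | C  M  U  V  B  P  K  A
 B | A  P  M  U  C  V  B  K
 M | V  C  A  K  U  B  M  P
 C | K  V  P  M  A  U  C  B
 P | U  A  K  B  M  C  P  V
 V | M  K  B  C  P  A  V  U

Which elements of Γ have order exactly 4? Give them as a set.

Identity is P. Compute the order of each non-identity element by repeated multiplication:
  U: U → P  (order 2)
  A: A → U → B → P  (order 4)
  K: K → U → C → P  (order 4)
  B: B → U → A → P  (order 4)
  M: M → U → V → P  (order 4)
  C: C → U → K → P  (order 4)
  V: V → U → M → P  (order 4)
Elements of order 4: {A, B, C, K, M, V}.

{A, B, C, K, M, V}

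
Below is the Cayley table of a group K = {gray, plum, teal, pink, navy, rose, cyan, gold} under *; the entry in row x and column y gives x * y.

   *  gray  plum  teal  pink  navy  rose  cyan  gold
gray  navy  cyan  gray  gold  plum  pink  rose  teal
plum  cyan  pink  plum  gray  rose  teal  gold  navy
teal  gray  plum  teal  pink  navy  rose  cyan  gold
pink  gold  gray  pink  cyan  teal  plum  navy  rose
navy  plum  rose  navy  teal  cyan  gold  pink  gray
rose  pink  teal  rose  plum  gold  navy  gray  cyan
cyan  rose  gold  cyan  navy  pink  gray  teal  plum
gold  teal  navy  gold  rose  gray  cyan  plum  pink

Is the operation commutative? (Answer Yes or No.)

Yes

Check whether the table is symmetric across its main diagonal.
Every entry (row x, col y) equals the entry (row y, col x), so K is abelian.
(In fact K ≅ the cyclic group Z_8.)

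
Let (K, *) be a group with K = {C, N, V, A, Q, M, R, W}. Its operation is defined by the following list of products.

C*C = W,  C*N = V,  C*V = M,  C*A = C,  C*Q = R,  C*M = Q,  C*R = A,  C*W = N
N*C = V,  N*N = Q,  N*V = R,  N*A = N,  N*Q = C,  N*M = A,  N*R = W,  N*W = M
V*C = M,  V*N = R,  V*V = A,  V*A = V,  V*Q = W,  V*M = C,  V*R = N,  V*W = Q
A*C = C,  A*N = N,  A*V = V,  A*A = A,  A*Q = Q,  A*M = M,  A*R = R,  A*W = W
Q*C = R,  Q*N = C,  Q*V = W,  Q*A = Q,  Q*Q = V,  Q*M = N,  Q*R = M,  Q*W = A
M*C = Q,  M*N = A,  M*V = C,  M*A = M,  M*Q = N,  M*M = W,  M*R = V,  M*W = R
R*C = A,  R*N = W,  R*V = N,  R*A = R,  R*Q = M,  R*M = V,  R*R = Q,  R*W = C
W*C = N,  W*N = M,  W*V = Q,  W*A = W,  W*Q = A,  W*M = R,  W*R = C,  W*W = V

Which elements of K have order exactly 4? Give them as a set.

Identity is A. Compute the order of each non-identity element by repeated multiplication:
  C: C → W → N → V → M → Q → R → A  (order 8)
  N: N → Q → C → V → R → W → M → A  (order 8)
  V: V → A  (order 2)
  Q: Q → V → W → A  (order 4)
  M: M → W → R → V → C → Q → N → A  (order 8)
  R: R → Q → M → V → N → W → C → A  (order 8)
  W: W → V → Q → A  (order 4)
Elements of order 4: {Q, W}.
(Structurally, K here is isomorphic to the cyclic group Z_8.)

{Q, W}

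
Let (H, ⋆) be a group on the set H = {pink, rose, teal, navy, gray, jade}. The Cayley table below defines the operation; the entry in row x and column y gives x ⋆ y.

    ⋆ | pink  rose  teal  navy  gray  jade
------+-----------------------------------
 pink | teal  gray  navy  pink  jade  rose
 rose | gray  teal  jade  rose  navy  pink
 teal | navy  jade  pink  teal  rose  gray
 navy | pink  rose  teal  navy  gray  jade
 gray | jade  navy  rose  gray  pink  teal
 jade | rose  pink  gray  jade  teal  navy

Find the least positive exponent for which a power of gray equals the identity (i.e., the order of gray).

6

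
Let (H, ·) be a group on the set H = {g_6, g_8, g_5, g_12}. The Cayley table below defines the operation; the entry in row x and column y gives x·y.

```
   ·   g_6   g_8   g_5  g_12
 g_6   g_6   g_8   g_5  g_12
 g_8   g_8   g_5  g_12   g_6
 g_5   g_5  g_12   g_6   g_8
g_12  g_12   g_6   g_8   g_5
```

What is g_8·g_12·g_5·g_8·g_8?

g_6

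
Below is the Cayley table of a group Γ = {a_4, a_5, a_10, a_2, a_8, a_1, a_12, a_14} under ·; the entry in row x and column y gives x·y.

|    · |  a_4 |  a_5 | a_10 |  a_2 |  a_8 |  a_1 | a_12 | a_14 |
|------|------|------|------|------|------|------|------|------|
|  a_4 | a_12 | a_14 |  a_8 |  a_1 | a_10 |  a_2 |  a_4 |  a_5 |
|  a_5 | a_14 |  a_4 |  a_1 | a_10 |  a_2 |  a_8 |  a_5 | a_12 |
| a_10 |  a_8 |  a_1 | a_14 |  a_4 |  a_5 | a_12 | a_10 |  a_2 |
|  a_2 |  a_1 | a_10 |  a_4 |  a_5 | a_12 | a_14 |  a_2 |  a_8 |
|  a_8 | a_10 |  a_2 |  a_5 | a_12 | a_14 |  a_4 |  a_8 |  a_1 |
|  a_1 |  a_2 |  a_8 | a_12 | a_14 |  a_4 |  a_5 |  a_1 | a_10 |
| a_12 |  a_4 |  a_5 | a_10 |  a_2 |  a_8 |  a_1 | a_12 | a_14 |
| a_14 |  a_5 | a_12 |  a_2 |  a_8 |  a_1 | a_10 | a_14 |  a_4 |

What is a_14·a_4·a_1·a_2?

a_14·a_4 = a_5
a_5·a_1 = a_8
a_8·a_2 = a_12

a_12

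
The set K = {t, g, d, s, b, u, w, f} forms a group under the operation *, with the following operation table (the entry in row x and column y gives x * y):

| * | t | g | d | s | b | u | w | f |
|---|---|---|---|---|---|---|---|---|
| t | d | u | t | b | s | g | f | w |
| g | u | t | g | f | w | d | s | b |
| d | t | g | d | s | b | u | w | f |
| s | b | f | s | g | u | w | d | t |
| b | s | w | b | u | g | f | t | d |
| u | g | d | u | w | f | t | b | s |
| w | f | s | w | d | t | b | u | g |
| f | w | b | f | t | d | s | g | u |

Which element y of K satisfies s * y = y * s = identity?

w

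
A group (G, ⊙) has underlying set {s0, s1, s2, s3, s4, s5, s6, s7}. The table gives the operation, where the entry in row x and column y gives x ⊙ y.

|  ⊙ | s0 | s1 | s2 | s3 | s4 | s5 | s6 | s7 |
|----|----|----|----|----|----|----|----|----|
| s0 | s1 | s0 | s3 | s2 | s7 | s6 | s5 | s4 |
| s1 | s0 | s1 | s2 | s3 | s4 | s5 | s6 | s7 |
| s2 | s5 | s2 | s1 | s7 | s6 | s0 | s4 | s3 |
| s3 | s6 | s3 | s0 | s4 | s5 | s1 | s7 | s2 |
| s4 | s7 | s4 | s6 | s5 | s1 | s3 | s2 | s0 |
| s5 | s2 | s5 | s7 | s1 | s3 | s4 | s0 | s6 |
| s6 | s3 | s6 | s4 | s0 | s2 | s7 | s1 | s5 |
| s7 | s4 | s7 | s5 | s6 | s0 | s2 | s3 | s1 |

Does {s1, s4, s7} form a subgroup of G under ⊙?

No

s4 ⊙ s7 = s0, which is not in {s1, s4, s7}.
The subset is not closed under ⊙, so it is not a subgroup.
(Structurally, G here is isomorphic to the dihedral group D_4.)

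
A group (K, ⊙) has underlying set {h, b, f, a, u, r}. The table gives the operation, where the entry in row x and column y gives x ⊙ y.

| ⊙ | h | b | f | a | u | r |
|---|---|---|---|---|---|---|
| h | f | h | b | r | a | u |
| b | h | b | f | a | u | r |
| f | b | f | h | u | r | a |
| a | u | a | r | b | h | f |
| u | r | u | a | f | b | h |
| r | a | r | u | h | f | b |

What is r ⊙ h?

a

Read row r, column h: r ⊙ h = a.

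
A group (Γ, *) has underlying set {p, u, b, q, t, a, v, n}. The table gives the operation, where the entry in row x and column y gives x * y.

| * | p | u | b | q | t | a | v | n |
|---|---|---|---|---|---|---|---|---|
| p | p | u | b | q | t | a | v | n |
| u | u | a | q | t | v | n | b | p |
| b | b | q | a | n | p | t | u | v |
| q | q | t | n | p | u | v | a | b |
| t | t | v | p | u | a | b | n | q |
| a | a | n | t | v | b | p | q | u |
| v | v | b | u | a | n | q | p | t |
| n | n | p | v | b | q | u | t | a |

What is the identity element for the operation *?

The identity e satisfies e * x = x for all x, so its row in the table reproduces the column headers.
Row p reads: p, u, b, q, t, a, v, n — exactly the header order. So p is the identity.

p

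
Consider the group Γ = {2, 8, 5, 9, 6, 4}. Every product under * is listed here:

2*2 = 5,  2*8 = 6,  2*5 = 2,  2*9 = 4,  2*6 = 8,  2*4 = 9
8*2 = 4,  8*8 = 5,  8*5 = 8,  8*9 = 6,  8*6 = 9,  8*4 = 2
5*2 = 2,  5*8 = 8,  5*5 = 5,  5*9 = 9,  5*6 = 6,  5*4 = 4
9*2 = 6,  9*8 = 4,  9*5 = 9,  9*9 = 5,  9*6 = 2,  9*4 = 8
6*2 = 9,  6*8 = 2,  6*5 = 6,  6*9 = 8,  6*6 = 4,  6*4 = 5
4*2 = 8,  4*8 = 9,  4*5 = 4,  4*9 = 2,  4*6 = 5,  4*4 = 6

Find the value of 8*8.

Read row 8, column 8: 8*8 = 5.

5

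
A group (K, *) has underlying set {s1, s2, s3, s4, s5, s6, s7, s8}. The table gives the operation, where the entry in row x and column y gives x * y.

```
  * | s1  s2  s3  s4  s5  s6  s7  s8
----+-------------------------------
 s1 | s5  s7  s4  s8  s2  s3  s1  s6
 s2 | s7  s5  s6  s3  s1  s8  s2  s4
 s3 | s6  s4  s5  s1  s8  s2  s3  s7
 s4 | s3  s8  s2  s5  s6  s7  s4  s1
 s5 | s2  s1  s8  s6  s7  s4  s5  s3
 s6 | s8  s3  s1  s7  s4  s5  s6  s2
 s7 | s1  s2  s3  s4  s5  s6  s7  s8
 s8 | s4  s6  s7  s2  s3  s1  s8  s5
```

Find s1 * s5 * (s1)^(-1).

s5

The identity is s7. In row s1, the entry s7 sits in column s2, so s1^(-1) = s2.
s1 * s5 = s2
s2 * s2 = s5
(Structurally, K here is isomorphic to the quaternion group Q_8.)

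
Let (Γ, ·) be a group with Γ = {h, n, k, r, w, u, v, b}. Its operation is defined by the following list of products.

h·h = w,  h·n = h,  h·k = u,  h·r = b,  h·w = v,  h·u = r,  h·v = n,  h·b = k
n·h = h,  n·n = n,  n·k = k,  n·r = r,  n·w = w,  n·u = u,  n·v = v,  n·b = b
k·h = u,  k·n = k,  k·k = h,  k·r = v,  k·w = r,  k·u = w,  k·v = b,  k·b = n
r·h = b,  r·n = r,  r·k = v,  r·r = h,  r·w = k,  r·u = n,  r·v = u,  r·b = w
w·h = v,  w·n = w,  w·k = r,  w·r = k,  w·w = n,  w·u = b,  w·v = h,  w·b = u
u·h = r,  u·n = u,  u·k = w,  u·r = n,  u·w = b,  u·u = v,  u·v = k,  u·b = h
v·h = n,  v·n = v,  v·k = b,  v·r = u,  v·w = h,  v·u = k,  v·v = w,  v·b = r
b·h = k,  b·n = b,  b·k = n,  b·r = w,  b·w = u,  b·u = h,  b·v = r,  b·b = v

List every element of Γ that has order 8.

Identity is n. Compute the order of each non-identity element by repeated multiplication:
  h: h → w → v → n  (order 4)
  k: k → h → u → w → r → v → b → n  (order 8)
  r: r → h → b → w → k → v → u → n  (order 8)
  w: w → n  (order 2)
  u: u → v → k → w → b → h → r → n  (order 8)
  v: v → w → h → n  (order 4)
  b: b → v → r → w → u → h → k → n  (order 8)
Elements of order 8: {b, k, r, u}.

{b, k, r, u}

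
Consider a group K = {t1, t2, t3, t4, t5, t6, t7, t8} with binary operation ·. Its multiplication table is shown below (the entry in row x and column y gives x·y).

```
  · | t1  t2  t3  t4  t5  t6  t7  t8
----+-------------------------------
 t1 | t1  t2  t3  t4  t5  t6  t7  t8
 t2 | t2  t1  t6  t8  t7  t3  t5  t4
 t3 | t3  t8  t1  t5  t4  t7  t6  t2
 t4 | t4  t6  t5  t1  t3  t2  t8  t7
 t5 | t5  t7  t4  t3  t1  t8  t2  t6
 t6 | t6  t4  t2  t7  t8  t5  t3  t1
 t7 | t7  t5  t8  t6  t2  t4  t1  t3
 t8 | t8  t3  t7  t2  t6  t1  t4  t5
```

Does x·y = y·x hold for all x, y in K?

No

t6·t3 = t2 but t3·t6 = t7.
Since t6 and t3 do not commute, K is not abelian.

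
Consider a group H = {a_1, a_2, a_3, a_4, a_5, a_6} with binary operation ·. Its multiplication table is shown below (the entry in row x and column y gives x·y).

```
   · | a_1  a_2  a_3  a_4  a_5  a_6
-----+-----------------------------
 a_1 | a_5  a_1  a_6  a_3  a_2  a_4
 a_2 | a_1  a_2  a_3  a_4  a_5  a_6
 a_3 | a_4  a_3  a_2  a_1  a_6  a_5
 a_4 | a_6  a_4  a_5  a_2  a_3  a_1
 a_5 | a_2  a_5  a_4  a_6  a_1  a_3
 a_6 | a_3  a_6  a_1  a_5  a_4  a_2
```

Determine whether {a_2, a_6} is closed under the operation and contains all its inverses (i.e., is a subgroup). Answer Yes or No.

{a_2, a_6} contains the identity a_2.
Checking products: every product of two elements of {a_2, a_6} (read from the table) lies in {a_2, a_6}, so the set is closed.
In a finite group, a nonempty closed subset is a subgroup. So {a_2, a_6} ≤ H.
(Structurally, H here is isomorphic to the symmetric group S_3.)

Yes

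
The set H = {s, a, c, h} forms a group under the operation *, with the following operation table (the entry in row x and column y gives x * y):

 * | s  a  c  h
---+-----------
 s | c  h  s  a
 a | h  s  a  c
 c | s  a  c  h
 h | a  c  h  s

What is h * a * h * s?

a

h * a = c
c * h = h
h * s = a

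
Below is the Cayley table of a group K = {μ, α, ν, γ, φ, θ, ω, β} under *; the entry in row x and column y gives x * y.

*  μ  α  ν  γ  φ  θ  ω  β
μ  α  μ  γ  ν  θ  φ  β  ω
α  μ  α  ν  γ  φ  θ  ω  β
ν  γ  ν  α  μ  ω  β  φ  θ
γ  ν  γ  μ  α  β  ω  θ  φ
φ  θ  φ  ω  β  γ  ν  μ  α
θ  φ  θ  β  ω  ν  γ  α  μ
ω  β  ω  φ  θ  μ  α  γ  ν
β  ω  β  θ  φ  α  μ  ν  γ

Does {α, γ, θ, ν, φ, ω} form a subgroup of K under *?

ω * φ = μ, which is not in {α, γ, θ, ν, φ, ω}.
The subset is not closed under *, so it is not a subgroup.
(Structurally, K here is isomorphic to Z_2 x Z_4.)

No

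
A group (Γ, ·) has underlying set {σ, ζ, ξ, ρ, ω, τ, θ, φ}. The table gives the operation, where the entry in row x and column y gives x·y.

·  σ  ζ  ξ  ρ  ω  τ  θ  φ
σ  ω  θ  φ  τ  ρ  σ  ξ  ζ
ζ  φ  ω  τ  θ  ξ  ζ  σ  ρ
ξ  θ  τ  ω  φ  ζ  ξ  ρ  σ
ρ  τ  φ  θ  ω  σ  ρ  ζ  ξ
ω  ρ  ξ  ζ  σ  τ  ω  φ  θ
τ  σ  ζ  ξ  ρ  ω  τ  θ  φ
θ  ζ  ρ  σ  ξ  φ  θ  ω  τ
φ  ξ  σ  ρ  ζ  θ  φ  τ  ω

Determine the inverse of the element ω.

ω

First locate the identity: row τ matches the header, so τ is the identity.
Scan row ω for τ: ω·ω = τ. Hence ω^(-1) = ω.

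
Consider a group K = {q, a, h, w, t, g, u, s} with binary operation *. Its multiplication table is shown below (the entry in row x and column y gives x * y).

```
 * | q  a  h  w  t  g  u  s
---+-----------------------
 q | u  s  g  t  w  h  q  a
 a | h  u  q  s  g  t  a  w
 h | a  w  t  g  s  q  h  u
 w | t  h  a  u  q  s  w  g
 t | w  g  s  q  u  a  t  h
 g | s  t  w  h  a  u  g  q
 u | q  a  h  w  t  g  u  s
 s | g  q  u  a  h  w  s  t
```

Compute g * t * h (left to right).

g * t = a
a * h = q
(Structurally, K here is isomorphic to the dihedral group D_4.)

q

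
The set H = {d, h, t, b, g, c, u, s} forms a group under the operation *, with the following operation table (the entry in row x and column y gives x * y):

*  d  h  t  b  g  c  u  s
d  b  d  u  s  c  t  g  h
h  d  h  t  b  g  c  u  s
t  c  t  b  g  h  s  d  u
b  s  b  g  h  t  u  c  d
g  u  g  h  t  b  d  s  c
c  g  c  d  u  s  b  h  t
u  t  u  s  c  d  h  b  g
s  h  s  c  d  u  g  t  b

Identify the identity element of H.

h

The identity e satisfies e * x = x for all x, so its row in the table reproduces the column headers.
Row h reads: d, h, t, b, g, c, u, s — exactly the header order. So h is the identity.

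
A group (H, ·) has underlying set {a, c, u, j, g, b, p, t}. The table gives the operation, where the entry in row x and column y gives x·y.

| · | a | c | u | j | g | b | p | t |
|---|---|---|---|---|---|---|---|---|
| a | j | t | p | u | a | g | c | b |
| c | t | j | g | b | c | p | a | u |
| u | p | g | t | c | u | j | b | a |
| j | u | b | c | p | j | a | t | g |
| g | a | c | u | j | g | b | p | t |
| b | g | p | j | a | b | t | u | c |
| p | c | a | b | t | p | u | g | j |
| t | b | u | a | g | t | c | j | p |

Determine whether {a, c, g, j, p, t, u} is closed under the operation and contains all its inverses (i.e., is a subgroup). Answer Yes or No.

No

t·a = b, which is not in {a, c, g, j, p, t, u}.
The subset is not closed under ·, so it is not a subgroup.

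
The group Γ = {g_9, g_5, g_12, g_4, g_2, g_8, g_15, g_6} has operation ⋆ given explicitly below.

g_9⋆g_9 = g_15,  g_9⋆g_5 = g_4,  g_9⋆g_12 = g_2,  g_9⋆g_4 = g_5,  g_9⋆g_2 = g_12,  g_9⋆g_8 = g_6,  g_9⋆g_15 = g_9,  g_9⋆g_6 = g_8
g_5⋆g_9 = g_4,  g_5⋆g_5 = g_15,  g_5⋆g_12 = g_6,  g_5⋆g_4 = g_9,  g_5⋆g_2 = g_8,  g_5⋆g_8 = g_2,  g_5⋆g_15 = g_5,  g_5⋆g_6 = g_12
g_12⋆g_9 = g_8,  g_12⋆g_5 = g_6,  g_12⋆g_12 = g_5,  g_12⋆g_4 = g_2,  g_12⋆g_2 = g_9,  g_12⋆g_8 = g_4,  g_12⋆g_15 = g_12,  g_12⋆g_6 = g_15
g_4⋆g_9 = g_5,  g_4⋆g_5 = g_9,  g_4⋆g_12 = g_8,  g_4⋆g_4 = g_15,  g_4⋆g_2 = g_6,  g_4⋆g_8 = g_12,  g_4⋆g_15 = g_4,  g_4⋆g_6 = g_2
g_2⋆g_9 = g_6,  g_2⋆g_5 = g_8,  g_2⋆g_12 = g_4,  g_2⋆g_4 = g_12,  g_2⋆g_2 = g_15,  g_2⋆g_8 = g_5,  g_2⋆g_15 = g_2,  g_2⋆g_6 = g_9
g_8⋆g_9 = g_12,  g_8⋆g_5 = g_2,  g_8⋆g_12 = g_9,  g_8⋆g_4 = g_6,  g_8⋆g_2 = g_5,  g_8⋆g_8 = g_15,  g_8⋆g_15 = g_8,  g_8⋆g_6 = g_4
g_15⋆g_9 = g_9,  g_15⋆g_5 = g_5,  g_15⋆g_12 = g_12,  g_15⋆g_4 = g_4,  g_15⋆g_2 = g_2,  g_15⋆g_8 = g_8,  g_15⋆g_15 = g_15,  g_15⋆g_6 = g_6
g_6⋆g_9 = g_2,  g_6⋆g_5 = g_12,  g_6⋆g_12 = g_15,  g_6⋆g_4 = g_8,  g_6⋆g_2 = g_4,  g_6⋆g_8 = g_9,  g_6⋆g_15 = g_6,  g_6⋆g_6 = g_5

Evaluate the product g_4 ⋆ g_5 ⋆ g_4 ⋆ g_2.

g_8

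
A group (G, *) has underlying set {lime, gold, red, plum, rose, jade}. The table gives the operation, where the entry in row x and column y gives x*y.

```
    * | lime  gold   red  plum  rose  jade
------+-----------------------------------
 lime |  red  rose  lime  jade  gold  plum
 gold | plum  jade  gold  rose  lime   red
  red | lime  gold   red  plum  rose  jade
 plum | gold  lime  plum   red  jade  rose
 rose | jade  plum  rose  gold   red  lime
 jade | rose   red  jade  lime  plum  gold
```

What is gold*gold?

Read row gold, column gold: gold*gold = jade.

jade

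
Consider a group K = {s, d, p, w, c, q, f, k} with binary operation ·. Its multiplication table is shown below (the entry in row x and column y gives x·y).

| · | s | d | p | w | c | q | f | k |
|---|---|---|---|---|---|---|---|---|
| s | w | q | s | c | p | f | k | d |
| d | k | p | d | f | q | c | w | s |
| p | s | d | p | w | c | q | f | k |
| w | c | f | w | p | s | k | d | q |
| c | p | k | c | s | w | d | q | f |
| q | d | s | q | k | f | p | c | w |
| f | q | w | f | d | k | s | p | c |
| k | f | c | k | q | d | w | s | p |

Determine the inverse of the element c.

First locate the identity: row p matches the header, so p is the identity.
Scan row c for p: c·s = p. Hence c^(-1) = s.

s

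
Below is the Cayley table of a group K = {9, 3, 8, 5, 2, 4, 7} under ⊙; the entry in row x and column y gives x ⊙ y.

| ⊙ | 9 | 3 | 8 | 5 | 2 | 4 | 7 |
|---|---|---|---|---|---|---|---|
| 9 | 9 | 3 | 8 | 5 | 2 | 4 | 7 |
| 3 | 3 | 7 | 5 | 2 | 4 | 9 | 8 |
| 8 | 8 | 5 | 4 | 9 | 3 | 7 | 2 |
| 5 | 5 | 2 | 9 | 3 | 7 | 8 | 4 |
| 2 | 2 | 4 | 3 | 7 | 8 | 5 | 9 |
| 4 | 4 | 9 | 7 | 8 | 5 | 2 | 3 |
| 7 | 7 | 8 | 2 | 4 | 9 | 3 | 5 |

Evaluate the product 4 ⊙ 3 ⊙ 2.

2

4 ⊙ 3 = 9
9 ⊙ 2 = 2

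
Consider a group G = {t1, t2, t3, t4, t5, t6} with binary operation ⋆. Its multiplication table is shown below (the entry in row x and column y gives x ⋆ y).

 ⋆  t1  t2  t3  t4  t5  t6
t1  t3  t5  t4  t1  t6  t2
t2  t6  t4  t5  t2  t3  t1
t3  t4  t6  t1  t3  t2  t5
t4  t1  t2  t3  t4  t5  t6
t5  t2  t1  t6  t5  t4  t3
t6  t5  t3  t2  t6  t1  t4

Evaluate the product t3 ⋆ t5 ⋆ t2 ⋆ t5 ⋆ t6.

t3

t3 ⋆ t5 = t2
t2 ⋆ t2 = t4
t4 ⋆ t5 = t5
t5 ⋆ t6 = t3
(Structurally, G here is isomorphic to the symmetric group S_3.)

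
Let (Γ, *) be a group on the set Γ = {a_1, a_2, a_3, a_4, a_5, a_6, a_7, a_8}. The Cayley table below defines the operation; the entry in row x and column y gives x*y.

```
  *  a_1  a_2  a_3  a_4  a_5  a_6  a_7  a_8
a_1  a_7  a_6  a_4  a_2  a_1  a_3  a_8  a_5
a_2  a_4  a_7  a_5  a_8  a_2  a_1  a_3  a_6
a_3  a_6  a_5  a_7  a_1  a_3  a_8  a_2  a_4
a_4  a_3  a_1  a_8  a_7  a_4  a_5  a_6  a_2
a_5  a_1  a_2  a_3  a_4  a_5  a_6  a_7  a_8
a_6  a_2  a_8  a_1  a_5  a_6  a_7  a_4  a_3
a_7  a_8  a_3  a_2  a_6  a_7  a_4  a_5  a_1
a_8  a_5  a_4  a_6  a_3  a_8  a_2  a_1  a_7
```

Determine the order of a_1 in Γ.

4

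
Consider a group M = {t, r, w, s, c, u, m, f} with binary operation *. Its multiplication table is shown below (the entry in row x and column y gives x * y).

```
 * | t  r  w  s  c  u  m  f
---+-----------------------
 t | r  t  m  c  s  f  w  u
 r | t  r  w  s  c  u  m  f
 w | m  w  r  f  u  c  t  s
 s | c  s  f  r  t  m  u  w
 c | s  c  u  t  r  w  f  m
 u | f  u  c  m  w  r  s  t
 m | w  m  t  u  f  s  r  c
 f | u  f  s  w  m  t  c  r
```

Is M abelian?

Check whether the table is symmetric across its main diagonal.
Every entry (row x, col y) equals the entry (row y, col x), so M is abelian.

Yes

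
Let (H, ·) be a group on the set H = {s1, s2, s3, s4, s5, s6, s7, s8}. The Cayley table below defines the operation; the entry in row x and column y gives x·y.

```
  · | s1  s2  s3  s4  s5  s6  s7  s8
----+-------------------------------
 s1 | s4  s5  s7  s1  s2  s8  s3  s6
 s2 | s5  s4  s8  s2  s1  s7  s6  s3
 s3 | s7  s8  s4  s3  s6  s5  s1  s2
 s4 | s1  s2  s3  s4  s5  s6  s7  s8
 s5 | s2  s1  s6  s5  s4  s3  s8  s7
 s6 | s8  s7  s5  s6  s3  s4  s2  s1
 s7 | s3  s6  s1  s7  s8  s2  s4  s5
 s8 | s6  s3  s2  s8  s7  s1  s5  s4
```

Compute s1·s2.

s5

Read row s1, column s2: s1·s2 = s5.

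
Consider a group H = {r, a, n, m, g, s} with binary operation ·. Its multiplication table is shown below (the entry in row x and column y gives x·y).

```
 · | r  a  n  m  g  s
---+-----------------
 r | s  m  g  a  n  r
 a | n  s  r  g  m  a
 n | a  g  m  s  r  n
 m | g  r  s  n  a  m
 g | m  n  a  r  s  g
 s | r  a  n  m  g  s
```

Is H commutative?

No

n·r = a but r·n = g.
Since n and r do not commute, H is not abelian.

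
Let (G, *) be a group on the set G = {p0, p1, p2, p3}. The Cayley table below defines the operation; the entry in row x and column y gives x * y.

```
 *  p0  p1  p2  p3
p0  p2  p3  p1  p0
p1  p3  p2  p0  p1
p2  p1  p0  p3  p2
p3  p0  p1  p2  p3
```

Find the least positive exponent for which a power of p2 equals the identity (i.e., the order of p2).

The identity element is p3 (its row matches the header).
p2^1 = p2
p2^2 = p2 * p2 = p3
The first power of p2 equal to the identity is p2^2, so ord(p2) = 2.

2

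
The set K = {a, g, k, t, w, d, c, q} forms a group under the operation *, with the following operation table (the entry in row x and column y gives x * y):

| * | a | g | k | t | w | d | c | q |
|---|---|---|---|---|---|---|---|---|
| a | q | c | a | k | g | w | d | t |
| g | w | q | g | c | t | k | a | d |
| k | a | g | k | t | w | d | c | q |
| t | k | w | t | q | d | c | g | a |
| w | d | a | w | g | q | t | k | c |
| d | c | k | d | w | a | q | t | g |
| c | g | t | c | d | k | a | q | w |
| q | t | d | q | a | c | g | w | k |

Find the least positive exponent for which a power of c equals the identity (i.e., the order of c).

4

The identity element is k (its row matches the header).
c^1 = c
c^2 = c * c = q
c^3 = q * c = w
c^4 = w * c = k
The first power of c equal to the identity is c^4, so ord(c) = 4.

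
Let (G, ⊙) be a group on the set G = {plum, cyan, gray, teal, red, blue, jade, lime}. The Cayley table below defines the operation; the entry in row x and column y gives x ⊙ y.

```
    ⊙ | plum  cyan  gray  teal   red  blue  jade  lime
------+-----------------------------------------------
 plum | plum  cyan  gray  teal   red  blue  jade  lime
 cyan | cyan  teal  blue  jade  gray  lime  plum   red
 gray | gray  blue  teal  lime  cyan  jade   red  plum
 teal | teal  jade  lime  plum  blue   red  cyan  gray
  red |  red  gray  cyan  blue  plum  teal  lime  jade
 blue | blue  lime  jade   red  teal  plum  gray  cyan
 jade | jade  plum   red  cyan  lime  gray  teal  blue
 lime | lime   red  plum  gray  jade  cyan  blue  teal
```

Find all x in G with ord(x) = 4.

{cyan, gray, jade, lime}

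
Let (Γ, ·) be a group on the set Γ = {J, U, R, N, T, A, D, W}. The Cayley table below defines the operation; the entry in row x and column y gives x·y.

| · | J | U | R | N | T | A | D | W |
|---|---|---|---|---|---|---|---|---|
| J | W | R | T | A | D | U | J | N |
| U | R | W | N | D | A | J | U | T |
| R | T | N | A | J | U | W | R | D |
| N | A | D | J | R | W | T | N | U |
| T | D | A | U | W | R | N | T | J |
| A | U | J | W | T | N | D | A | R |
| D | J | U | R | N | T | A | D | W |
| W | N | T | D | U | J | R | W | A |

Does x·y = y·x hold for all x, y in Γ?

Yes

Check whether the table is symmetric across its main diagonal.
Every entry (row x, col y) equals the entry (row y, col x), so Γ is abelian.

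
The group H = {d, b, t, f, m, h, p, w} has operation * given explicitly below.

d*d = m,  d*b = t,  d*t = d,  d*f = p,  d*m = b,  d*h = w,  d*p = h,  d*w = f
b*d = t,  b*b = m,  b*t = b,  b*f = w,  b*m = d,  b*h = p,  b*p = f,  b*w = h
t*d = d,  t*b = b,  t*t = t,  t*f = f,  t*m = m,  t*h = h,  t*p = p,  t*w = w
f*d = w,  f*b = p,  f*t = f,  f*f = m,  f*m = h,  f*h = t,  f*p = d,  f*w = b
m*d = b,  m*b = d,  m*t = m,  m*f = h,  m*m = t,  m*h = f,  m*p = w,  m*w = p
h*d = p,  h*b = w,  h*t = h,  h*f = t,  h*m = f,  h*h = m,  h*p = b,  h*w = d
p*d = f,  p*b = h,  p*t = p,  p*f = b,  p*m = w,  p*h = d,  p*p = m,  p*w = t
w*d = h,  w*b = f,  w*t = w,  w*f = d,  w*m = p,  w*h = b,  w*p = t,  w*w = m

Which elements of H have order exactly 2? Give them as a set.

Identity is t. Compute the order of each non-identity element by repeated multiplication:
  d: d → m → b → t  (order 4)
  b: b → m → d → t  (order 4)
  f: f → m → h → t  (order 4)
  m: m → t  (order 2)
  h: h → m → f → t  (order 4)
  p: p → m → w → t  (order 4)
  w: w → m → p → t  (order 4)
Elements of order 2: {m}.

{m}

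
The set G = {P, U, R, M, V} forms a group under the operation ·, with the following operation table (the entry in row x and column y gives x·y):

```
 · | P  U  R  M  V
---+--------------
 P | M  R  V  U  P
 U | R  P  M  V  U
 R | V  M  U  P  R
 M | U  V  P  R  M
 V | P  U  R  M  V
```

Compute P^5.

P^1 = P
P^2 = P·P = M
P^3 = M·P = U
P^4 = U·P = R
P^5 = R·P = V

V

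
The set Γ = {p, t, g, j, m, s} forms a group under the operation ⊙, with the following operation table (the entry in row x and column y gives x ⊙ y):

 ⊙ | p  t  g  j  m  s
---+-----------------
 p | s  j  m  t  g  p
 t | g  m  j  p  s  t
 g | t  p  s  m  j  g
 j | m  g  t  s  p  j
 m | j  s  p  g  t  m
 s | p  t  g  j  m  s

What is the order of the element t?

The identity element is s (its row matches the header).
t^1 = t
t^2 = t ⊙ t = m
t^3 = m ⊙ t = s
The first power of t equal to the identity is t^3, so ord(t) = 3.
(Structurally, Γ here is isomorphic to the symmetric group S_3.)

3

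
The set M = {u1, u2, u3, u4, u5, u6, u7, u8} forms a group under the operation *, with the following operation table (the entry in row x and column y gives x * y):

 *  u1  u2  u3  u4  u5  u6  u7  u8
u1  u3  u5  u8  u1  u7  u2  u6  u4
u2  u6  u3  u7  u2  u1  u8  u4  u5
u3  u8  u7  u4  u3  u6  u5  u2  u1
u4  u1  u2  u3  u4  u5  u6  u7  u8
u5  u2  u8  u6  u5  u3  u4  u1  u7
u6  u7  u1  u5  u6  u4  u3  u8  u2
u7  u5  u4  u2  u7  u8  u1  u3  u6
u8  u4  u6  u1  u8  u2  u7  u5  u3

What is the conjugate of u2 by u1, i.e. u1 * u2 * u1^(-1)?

The identity is u4. In row u1, the entry u4 sits in column u8, so u1^(-1) = u8.
u1 * u2 = u5
u5 * u8 = u7

u7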